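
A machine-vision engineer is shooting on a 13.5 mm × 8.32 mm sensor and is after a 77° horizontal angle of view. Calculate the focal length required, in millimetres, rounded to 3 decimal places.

From α = 2·arctan(w/2f) we get f = w / (2·tan(α/2)).
With w = 13.5 mm and α/2 = 38.5°, tan(α/2) ≈ 0.79544, so f ≈ 13.5 / 1.59087 ≈ 8.4859 mm.

8.486 mm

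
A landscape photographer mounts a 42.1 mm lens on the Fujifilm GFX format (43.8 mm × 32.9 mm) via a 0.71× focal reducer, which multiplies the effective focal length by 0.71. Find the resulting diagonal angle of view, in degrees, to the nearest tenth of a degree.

85.0°

Effective focal length f = 42.1 × 0.71 = 29.891 mm.
Sensor diagonal = √(43.8² + 32.9²) = √3000.8500 ≈ 54.7800 mm.
α = 2·arctan(54.780 / (2 × 29.891)) = 2·arctan(0.91633) ≈ 84.9999°.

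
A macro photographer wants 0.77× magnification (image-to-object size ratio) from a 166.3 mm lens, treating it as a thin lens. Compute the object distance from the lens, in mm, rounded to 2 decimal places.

382.27 mm

With m = dᵢ/dₒ and 1/f = 1/dₒ + 1/dᵢ, substituting dᵢ = m·dₒ gives 1/f = (1 + 1/m)/dₒ, hence dₒ = f·(1 + 1/m).
dₒ = 166.3 × (1 + 1/0.77) = 166.3 × 2.29870 ≈ 382.274 mm.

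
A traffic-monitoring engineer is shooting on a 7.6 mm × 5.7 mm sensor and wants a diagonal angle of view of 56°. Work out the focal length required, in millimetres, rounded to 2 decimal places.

8.93 mm

Sensor diagonal = √(7.6² + 5.7²) = √90.2500 ≈ 9.5000 mm.
From α = 2·arctan(d/2f) we get f = d / (2·tan(α/2)).
With d = 9.5000 mm and α/2 = 28°, tan(α/2) ≈ 0.53171, so f ≈ 9.5000 / 1.06342 ≈ 8.9335 mm.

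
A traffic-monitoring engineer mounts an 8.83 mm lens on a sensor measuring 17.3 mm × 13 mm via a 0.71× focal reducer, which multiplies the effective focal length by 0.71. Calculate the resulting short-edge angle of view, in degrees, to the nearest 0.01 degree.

Effective focal length f = 8.83 × 0.71 = 6.2693 mm.
α = 2·arctan(13 / (2 × 6.2693)) = 2·arctan(1.03680) ≈ 92.0701°.

92.07°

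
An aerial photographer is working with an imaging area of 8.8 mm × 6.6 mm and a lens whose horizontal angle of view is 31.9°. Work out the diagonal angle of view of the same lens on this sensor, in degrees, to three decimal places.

39.319°

From the horizontal AOV: f = 8.8 / (2·tan(15.95°)) = 8.8 / 0.57160 ≈ 15.3953 mm.
Sensor diagonal = √(8.8² + 6.6²) = √121.0000 ≈ 11.0000 mm.
Diagonal AOV = 2·arctan(11.0000 / (2 × 15.3953)) = 2·arctan(0.35725) ≈ 39.3187°.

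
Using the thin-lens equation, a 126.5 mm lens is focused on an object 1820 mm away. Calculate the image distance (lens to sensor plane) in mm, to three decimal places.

1/dᵢ = 1/f − 1/dₒ = 1/126.5 − 1/1820 = 0.0073557 mm⁻¹.
dᵢ = 1/0.0073557 ≈ 135.9492 mm.

135.949 mm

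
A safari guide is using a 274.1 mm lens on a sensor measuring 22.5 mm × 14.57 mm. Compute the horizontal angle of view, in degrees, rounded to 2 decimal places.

4.70°

Angle of view α = 2·arctan(w/2f) with w = 22.5 mm and f = 274.1 mm.
w/2f = 0.04104; arctan(0.04104) ≈ 2.3503°, so α ≈ 4.7006°.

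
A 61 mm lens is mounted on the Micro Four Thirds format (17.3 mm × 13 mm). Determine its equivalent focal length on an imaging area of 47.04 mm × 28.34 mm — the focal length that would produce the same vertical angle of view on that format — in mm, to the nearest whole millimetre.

Equal angle of view means equal height/f ratio, so f₂ = f₁ · (height₂/height₁) = 61 × 28.34/13.
f₂ = 61 × 2.18000 ≈ 132.980 mm.

133 mm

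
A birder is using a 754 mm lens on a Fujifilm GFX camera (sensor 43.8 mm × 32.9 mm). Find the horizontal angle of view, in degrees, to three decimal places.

3.327°

Angle of view α = 2·arctan(w/2f) with w = 43.8 mm and f = 754 mm.
w/2f = 0.02905; arctan(0.02905) ≈ 1.6637°, so α ≈ 3.3274°.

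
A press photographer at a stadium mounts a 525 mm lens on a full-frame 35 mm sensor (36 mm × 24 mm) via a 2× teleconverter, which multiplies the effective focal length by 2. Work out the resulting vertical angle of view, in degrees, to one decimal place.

Effective focal length f = 525 × 2 = 1050 mm.
α = 2·arctan(24 / (2 × 1050)) = 2·arctan(0.01143) ≈ 1.3096°.

1.3°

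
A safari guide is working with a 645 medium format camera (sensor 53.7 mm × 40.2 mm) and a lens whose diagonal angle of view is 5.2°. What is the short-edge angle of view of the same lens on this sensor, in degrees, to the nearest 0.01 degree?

3.12°

Sensor diagonal = √(53.7² + 40.2²) = √4499.7300 ≈ 67.0800 mm.
From the diagonal AOV: f = 67.0800 / (2·tan(2.6°)) = 67.0800 / 0.09082 ≈ 738.6084 mm.
Short-edge AOV = 2·arctan(40.2 / (2 × 738.6084)) = 2·arctan(0.02721) ≈ 3.1176°.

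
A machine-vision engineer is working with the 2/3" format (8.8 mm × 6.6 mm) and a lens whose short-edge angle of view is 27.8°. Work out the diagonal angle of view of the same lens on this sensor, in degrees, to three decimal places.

44.828°

From the short-edge AOV: f = 6.6 / (2·tan(13.9°)) = 6.6 / 0.49495 ≈ 13.3347 mm.
Sensor diagonal = √(8.8² + 6.6²) = √121.0000 ≈ 11.0000 mm.
Diagonal AOV = 2·arctan(11.0000 / (2 × 13.3347)) = 2·arctan(0.41246) ≈ 44.8282°.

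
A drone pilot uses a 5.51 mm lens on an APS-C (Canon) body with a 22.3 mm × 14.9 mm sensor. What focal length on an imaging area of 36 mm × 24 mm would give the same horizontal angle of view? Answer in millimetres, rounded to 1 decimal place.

Equal angle of view means equal width/f ratio, so f₂ = f₁ · (width₂/width₁) = 5.51 × 36/22.3.
f₂ = 5.51 × 1.61435 ≈ 8.895 mm.

8.9 mm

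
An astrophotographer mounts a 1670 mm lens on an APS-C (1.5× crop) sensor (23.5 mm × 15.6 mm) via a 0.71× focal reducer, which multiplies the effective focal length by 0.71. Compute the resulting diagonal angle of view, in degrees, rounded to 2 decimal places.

Effective focal length f = 1670 × 0.71 = 1185.7 mm.
Sensor diagonal = √(23.5² + 15.6²) = √795.6100 ≈ 28.2066 mm.
α = 2·arctan(28.207 / (2 × 1185.7)) = 2·arctan(0.01189) ≈ 1.3629°.

1.36°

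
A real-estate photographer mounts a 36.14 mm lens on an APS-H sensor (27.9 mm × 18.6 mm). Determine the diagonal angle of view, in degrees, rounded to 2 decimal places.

Sensor diagonal = √(27.9² + 18.6²) = √1124.3700 ≈ 33.5316 mm.
Angle of view α = 2·arctan(d/2f) with d = 33.5316 mm and f = 36.14 mm.
d/2f = 0.46391; arctan(0.46391) ≈ 24.8872°, so α ≈ 49.7744°.

49.77°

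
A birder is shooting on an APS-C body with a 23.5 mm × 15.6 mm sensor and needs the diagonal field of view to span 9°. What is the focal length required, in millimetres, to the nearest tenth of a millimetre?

Sensor diagonal = √(23.5² + 15.6²) = √795.6100 ≈ 28.2066 mm.
From α = 2·arctan(d/2f) we get f = d / (2·tan(α/2)).
With d = 28.2066 mm and α/2 = 4.5°, tan(α/2) ≈ 0.07870, so f ≈ 28.2066 / 0.15740 ≈ 179.1992 mm.

179.2 mm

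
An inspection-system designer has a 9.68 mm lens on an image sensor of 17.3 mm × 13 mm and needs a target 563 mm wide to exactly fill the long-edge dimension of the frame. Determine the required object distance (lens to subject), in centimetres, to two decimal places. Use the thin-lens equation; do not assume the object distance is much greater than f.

Magnification m = w/W = dᵢ/dₒ; combined with 1/f = 1/dₒ + 1/dᵢ this gives dₒ = f·(1 + W/w).
dₒ = 9.68 mm × (1 + 563/17.3) = 9.68 × 33.5434 ≈ 324.700 mm = 32.47 cm.

32.47 cm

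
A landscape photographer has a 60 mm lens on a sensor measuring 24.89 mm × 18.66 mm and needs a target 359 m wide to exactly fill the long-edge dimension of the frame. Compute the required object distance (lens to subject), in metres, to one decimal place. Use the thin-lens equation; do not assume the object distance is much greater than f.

865.5 m

W: 359 m = 359000 mm.
Magnification m = w/W = dᵢ/dₒ; combined with 1/f = 1/dₒ + 1/dᵢ this gives dₒ = f·(1 + W/w).
dₒ = 60 mm × (1 + 359000/24.89) = 60 × 14424.4632 ≈ 865467.794 mm = 865.468 m.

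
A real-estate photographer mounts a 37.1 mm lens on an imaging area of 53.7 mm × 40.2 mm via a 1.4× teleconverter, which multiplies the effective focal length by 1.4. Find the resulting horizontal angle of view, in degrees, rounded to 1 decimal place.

54.7°

Effective focal length f = 37.1 × 1.4 = 51.94 mm.
α = 2·arctan(53.7 / (2 × 51.94)) = 2·arctan(0.51694) ≈ 54.6727°.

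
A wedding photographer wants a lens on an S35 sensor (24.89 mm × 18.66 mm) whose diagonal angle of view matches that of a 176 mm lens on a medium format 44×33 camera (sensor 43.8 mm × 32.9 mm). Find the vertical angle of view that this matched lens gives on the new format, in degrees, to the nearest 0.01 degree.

Sensor diagonal = √(43.8² + 32.9²) = √3000.8500 ≈ 54.7800 mm.
Sensor diagonal = √(24.89² + 18.66²) = √967.7077 ≈ 31.1080 mm.
Equal diagonal AOV ⇒ f₂ = f₁ · 31.1080/54.7800 = 176 × 0.56787 ≈ 99.9454 mm.
Vertical AOV on the new format = 2·arctan(18.66 / (2 × 99.9454)) = 2·arctan(0.09335) ≈ 10.6663°.

10.67°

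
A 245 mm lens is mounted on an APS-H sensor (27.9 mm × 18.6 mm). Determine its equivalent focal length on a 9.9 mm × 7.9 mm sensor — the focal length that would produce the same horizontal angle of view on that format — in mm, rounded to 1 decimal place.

86.9 mm

Equal angle of view means equal width/f ratio, so f₂ = f₁ · (width₂/width₁) = 245 × 9.9/27.9.
f₂ = 245 × 0.35484 ≈ 86.935 mm.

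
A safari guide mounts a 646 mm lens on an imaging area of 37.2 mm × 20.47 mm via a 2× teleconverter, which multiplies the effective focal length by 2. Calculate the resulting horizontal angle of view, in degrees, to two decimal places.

Effective focal length f = 646 × 2 = 1292 mm.
α = 2·arctan(37.2 / (2 × 1292)) = 2·arctan(0.01440) ≈ 1.6496°.

1.65°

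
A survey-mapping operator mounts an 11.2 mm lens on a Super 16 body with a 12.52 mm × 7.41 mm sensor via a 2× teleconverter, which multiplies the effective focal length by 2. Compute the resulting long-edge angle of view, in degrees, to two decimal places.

Effective focal length f = 11.2 × 2 = 22.4 mm.
α = 2·arctan(12.52 / (2 × 22.4)) = 2·arctan(0.27946) ≈ 31.2276°.

31.23°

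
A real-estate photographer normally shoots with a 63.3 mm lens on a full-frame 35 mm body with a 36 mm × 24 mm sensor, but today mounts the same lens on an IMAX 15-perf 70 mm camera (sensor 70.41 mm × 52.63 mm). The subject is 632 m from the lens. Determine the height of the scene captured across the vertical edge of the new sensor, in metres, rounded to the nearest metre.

The focal length stays 63.3 mm; the relevant sensor dimension is now h = 52.63 mm. Object distance dₒ = 632 m = 632000 mm.
Thin-lens field height W = h·(dₒ − f)/f = 52.63 × (632000 − 63.3)/63.3 ≈ 525415.932 mm = 525.416 m.

525 m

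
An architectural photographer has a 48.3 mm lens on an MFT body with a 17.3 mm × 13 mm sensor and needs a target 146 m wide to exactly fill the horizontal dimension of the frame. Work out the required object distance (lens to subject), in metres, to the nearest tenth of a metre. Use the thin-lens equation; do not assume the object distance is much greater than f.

W: 146 m = 146000 mm.
Magnification m = w/W = dᵢ/dₒ; combined with 1/f = 1/dₒ + 1/dᵢ this gives dₒ = f·(1 + W/w).
dₒ = 48.3 mm × (1 + 146000/17.3) = 48.3 × 8440.3064 ≈ 407666.797 mm = 407.667 m.

407.7 m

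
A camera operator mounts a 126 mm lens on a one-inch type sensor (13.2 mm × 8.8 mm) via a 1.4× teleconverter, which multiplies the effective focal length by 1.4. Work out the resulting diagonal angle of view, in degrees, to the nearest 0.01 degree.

Effective focal length f = 126 × 1.4 = 176.4 mm.
Sensor diagonal = √(13.2² + 8.8²) = √251.6800 ≈ 15.8644 mm.
α = 2·arctan(15.864 / (2 × 176.4)) = 2·arctan(0.04497) ≈ 5.1494°.

5.15°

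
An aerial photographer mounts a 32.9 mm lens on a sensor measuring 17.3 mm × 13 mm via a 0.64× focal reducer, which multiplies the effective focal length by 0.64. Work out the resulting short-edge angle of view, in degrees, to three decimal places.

Effective focal length f = 32.9 × 0.64 = 21.056 mm.
α = 2·arctan(13 / (2 × 21.056)) = 2·arctan(0.30870) ≈ 34.3110°.

34.311°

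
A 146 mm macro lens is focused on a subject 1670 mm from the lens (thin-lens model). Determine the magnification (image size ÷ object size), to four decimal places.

Thin lens: 1/f = 1/dₒ + 1/dᵢ → 1/dᵢ = 1/146 − 1/1670 = 0.0062505 mm⁻¹, so dᵢ ≈ 159.9869 mm.
Magnification m = dᵢ/dₒ = 159.9869/1670 ≈ 0.09580.

0.0958×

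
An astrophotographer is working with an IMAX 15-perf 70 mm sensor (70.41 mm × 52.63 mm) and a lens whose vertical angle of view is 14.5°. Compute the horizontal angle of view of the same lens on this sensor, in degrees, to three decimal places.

From the vertical AOV: f = 52.63 / (2·tan(7.25°)) = 52.63 / 0.25443 ≈ 206.8528 mm.
Horizontal AOV = 2·arctan(70.41 / (2 × 206.8528)) = 2·arctan(0.17019) ≈ 19.3176°.

19.318°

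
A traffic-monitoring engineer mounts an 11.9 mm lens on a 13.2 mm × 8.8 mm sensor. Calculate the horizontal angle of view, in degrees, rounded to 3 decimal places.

58.027°

Angle of view α = 2·arctan(w/2f) with w = 13.2 mm and f = 11.9 mm.
w/2f = 0.55462; arctan(0.55462) ≈ 29.0137°, so α ≈ 58.0274°.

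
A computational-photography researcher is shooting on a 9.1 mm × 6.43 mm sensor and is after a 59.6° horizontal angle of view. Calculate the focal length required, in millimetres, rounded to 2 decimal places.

From α = 2·arctan(w/2f) we get f = w / (2·tan(α/2)).
With w = 9.1 mm and α/2 = 29.8°, tan(α/2) ≈ 0.57271, so f ≈ 9.1 / 1.14541 ≈ 7.9447 mm.

7.94 mm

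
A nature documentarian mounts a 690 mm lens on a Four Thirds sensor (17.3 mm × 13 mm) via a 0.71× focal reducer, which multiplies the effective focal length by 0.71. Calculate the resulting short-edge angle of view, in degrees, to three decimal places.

1.520°

Effective focal length f = 690 × 0.71 = 489.9 mm.
α = 2·arctan(13 / (2 × 489.9)) = 2·arctan(0.01327) ≈ 1.5203°.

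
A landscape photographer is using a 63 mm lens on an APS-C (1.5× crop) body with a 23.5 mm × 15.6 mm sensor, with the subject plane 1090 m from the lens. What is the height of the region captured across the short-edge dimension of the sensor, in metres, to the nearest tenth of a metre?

dₒ: 1090 m = 1.09e+06 mm.
Similar triangles through the lens centre give W/dₒ = h/dᵢ; with 1/f = 1/dₒ + 1/dᵢ this gives W = h·(dₒ − f)/f.
W = 15.6 mm × (1.09e+06 − 63) / 63 = 15.6 × 17300.5873 ≈ 269889.162 mm = 269.889 m.

269.9 m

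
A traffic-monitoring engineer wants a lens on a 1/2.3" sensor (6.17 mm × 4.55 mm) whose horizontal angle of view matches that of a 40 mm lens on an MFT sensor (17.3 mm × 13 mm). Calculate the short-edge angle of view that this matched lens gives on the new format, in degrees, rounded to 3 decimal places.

18.121°

Equal horizontal AOV ⇒ f₂ = f₁ · 6.17/17.3 = 40 × 0.35665 ≈ 14.2659 mm.
Short-edge AOV on the new format = 2·arctan(4.55 / (2 × 14.2659)) = 2·arctan(0.15947) ≈ 18.1215°.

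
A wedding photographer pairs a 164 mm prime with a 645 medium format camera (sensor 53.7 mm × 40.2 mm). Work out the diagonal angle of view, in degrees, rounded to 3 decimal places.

Sensor diagonal = √(53.7² + 40.2²) = √4499.7300 ≈ 67.0800 mm.
Angle of view α = 2·arctan(d/2f) with d = 67.0800 mm and f = 164 mm.
d/2f = 0.20451; arctan(0.20451) ≈ 11.5583°, so α ≈ 23.1166°.

23.117°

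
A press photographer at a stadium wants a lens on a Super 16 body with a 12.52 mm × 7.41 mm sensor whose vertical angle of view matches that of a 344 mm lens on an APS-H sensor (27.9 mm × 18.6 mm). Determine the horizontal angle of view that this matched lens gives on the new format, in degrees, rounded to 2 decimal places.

Equal vertical AOV ⇒ f₂ = f₁ · 7.41/18.6 = 344 × 0.39839 ≈ 137.0452 mm.
Horizontal AOV on the new format = 2·arctan(12.52 / (2 × 137.0452)) = 2·arctan(0.04568) ≈ 5.2307°.

5.23°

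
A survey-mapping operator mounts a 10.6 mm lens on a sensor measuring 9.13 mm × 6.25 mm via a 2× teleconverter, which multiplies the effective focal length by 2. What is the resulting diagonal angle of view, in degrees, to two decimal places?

Effective focal length f = 10.6 × 2 = 21.2 mm.
Sensor diagonal = √(9.13² + 6.25²) = √122.4194 ≈ 11.0643 mm.
α = 2·arctan(11.064 / (2 × 21.2)) = 2·arctan(0.26095) ≈ 29.2505°.

29.25°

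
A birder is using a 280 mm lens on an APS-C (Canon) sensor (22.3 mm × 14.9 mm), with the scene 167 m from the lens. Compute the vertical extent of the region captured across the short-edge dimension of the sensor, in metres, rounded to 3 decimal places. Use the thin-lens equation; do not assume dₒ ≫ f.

dₒ: 167 m = 167000 mm.
Similar triangles through the lens centre give W/dₒ = h/dᵢ; with 1/f = 1/dₒ + 1/dᵢ this gives W = h·(dₒ − f)/f.
W = 14.9 mm × (167000 − 280) / 280 = 14.9 × 595.4286 ≈ 8871.886 mm = 8.87189 m.

8.872 m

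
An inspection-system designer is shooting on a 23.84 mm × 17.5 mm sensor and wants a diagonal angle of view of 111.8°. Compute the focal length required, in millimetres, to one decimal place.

Sensor diagonal = √(23.84² + 17.5²) = √874.5956 ≈ 29.5736 mm.
From α = 2·arctan(d/2f) we get f = d / (2·tan(α/2)).
With d = 29.5736 mm and α/2 = 55.9°, tan(α/2) ≈ 1.47699, so f ≈ 29.5736 / 2.95399 ≈ 10.0114 mm.

10.0 mm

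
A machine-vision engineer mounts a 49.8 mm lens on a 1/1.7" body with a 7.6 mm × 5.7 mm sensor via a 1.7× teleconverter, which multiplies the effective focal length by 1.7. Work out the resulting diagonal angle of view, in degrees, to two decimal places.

6.42°

Effective focal length f = 49.8 × 1.7 = 84.66 mm.
Sensor diagonal = √(7.6² + 5.7²) = √90.2500 ≈ 9.5000 mm.
α = 2·arctan(9.500 / (2 × 84.66)) = 2·arctan(0.05611) ≈ 6.4226°.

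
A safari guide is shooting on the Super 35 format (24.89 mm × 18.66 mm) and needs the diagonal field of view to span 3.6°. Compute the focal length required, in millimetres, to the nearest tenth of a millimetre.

494.9 mm

Sensor diagonal = √(24.89² + 18.66²) = √967.7077 ≈ 31.1080 mm.
From α = 2·arctan(d/2f) we get f = d / (2·tan(α/2)).
With d = 31.1080 mm and α/2 = 1.8°, tan(α/2) ≈ 0.03143, so f ≈ 31.1080 / 0.06285 ≈ 494.9363 mm.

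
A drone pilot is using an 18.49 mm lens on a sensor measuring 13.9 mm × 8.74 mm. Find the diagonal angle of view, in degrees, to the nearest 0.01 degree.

Sensor diagonal = √(13.9² + 8.74²) = √269.5976 ≈ 16.4194 mm.
Angle of view α = 2·arctan(d/2f) with d = 16.4194 mm and f = 18.49 mm.
d/2f = 0.44401; arctan(0.44401) ≈ 23.9416°, so α ≈ 47.8832°.

47.88°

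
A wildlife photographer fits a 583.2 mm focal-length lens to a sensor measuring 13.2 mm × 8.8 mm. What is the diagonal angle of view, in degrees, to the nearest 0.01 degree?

Sensor diagonal = √(13.2² + 8.8²) = √251.6800 ≈ 15.8644 mm.
Angle of view α = 2·arctan(d/2f) with d = 15.8644 mm and f = 583.2 mm.
d/2f = 0.01360; arctan(0.01360) ≈ 0.7792°, so α ≈ 1.5585°.

1.56°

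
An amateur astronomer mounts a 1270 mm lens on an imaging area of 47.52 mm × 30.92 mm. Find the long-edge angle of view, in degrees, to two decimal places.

2.14°

Angle of view α = 2·arctan(w/2f) with w = 47.52 mm and f = 1270 mm.
w/2f = 0.01871; arctan(0.01871) ≈ 1.0718°, so α ≈ 2.1436°.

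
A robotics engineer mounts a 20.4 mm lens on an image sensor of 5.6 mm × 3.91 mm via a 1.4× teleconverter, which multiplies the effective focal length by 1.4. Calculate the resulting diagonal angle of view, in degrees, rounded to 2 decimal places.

13.64°

Effective focal length f = 20.4 × 1.4 = 28.56 mm.
Sensor diagonal = √(5.6² + 3.91²) = √46.6481 ≈ 6.8299 mm.
α = 2·arctan(6.830 / (2 × 28.56)) = 2·arctan(0.11957) ≈ 13.6372°.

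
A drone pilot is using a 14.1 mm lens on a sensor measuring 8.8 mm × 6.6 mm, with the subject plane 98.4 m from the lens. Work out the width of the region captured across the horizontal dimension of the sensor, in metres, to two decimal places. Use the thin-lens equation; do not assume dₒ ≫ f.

61.40 m

dₒ: 98.4 m = 98400 mm.
Similar triangles through the lens centre give W/dₒ = w/dᵢ; with 1/f = 1/dₒ + 1/dᵢ this gives W = w·(dₒ − f)/f.
W = 8.8 mm × (98400 − 14.1) / 14.1 = 8.8 × 6977.7234 ≈ 61403.966 mm = 61.404 m.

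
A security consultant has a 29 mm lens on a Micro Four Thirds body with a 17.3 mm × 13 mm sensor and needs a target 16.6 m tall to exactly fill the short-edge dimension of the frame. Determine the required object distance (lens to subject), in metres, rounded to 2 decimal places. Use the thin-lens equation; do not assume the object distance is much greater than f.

W: 16.6 m = 16600 mm.
Magnification m = h/W = dᵢ/dₒ; combined with 1/f = 1/dₒ + 1/dᵢ this gives dₒ = f·(1 + W/h).
dₒ = 29 mm × (1 + 16600/13) = 29 × 1277.9231 ≈ 37059.769 mm = 37.0598 m.

37.06 m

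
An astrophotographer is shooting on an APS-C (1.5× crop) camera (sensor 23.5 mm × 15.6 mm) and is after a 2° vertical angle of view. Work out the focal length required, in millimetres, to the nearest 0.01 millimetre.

From α = 2·arctan(h/2f) we get f = h / (2·tan(α/2)).
With h = 15.6 mm and α/2 = 1°, tan(α/2) ≈ 0.01746, so f ≈ 15.6 / 0.03491 ≈ 446.8617 mm.

446.86 mm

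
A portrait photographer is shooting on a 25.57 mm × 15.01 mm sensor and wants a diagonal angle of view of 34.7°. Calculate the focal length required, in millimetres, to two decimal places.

Sensor diagonal = √(25.57² + 15.01²) = √879.1250 ≈ 29.6500 mm.
From α = 2·arctan(d/2f) we get f = d / (2·tan(α/2)).
With d = 29.6500 mm and α/2 = 17.35°, tan(α/2) ≈ 0.31242, so f ≈ 29.6500 / 0.62485 ≈ 47.4518 mm.

47.45 mm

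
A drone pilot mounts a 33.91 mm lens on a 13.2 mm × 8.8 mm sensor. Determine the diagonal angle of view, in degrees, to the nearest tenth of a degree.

26.3°

Sensor diagonal = √(13.2² + 8.8²) = √251.6800 ≈ 15.8644 mm.
Angle of view α = 2·arctan(d/2f) with d = 15.8644 mm and f = 33.91 mm.
d/2f = 0.23392; arctan(0.23392) ≈ 13.1659°, so α ≈ 26.3317°.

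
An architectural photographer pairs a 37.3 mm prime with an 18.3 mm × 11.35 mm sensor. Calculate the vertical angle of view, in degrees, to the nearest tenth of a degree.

17.3°

Angle of view α = 2·arctan(h/2f) with h = 11.35 mm and f = 37.3 mm.
h/2f = 0.15214; arctan(0.15214) ≈ 8.6509°, so α ≈ 17.3018°.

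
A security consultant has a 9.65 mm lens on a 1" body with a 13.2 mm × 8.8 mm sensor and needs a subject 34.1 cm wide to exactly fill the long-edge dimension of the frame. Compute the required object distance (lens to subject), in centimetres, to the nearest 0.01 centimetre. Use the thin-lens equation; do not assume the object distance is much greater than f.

W: 34.1 cm = 341 mm.
Magnification m = w/W = dᵢ/dₒ; combined with 1/f = 1/dₒ + 1/dᵢ this gives dₒ = f·(1 + W/w).
dₒ = 9.65 mm × (1 + 341/13.2) = 9.65 × 26.8333 ≈ 258.942 mm = 25.8942 cm.

25.89 cm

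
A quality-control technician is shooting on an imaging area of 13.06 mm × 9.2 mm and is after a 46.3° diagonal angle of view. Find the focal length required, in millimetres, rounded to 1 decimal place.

Sensor diagonal = √(13.06² + 9.2²) = √255.2036 ≈ 15.9751 mm.
From α = 2·arctan(d/2f) we get f = d / (2·tan(α/2)).
With d = 15.9751 mm and α/2 = 23.15°, tan(α/2) ≈ 0.42757, so f ≈ 15.9751 / 0.85514 ≈ 18.6813 mm.

18.7 mm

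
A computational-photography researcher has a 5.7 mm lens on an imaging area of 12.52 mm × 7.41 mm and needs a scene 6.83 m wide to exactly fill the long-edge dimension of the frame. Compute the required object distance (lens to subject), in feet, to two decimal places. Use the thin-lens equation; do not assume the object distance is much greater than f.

W: 6.83 m = 6830 mm.
Magnification m = w/W = dᵢ/dₒ; combined with 1/f = 1/dₒ + 1/dᵢ this gives dₒ = f·(1 + W/w).
dₒ = 5.7 mm × (1 + 6830/12.52) = 5.7 × 546.5272 ≈ 3115.205 mm = 3115.205/304.8 ft = 10.2205 ft.

10.22 ft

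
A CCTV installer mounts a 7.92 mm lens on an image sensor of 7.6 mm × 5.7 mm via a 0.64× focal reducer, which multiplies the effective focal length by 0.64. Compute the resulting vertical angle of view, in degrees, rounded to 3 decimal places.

58.695°

Effective focal length f = 7.92 × 0.64 = 5.0688 mm.
α = 2·arctan(5.7 / (2 × 5.0688)) = 2·arctan(0.56226) ≈ 58.6949°.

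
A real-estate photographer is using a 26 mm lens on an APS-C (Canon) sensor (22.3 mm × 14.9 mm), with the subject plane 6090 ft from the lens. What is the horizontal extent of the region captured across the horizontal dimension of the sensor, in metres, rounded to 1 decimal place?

1592.1 m

dₒ: 6090 ft × 304.8 mm/ft = 1856231.94 mm.
Similar triangles through the lens centre give W/dₒ = w/dᵢ; with 1/f = 1/dₒ + 1/dᵢ this gives W = w·(dₒ − f)/f.
W = 22.3 mm × (1.85623e+06 − 26) / 26 = 22.3 × 71392.5362 ≈ 1592053.557 mm = 1592.05 m.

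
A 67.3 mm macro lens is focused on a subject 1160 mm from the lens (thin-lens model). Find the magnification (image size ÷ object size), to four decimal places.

0.0616×

Thin lens: 1/f = 1/dₒ + 1/dᵢ → 1/dᵢ = 1/67.3 − 1/1160 = 0.0139968 mm⁻¹, so dᵢ ≈ 71.4450 mm.
Magnification m = dᵢ/dₒ = 71.4450/1160 ≈ 0.06159.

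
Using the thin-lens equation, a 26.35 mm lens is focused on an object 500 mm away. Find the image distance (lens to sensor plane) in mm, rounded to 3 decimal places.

1/dᵢ = 1/f − 1/dₒ = 1/26.35 − 1/500 = 0.0359507 mm⁻¹.
dᵢ = 1/0.0359507 ≈ 27.8159 mm.

27.816 mm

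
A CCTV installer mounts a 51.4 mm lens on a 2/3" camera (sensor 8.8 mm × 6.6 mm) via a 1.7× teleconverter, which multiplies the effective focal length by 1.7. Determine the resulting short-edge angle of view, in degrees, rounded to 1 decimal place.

Effective focal length f = 51.4 × 1.7 = 87.38 mm.
α = 2·arctan(6.6 / (2 × 87.38)) = 2·arctan(0.03777) ≈ 4.3256°.

4.3°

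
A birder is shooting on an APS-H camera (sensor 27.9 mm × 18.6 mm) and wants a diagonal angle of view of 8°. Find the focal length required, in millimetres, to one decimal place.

Sensor diagonal = √(27.9² + 18.6²) = √1124.3700 ≈ 33.5316 mm.
From α = 2·arctan(d/2f) we get f = d / (2·tan(α/2)).
With d = 33.5316 mm and α/2 = 4°, tan(α/2) ≈ 0.06993, so f ≈ 33.5316 / 0.13985 ≈ 239.7623 mm.

239.8 mm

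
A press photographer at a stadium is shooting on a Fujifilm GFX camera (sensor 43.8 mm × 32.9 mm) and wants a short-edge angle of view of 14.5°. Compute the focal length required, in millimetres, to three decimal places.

129.308 mm

From α = 2·arctan(h/2f) we get f = h / (2·tan(α/2)).
With h = 32.9 mm and α/2 = 7.25°, tan(α/2) ≈ 0.12722, so f ≈ 32.9 / 0.25443 ≈ 129.3076 mm.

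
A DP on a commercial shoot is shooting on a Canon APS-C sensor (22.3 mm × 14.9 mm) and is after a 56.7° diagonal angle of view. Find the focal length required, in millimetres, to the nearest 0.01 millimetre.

Sensor diagonal = √(22.3² + 14.9²) = √719.3000 ≈ 26.8198 mm.
From α = 2·arctan(d/2f) we get f = d / (2·tan(α/2)).
With d = 26.8198 mm and α/2 = 28.35°, tan(α/2) ≈ 0.53957, so f ≈ 26.8198 / 1.07914 ≈ 24.8529 mm.

24.85 mm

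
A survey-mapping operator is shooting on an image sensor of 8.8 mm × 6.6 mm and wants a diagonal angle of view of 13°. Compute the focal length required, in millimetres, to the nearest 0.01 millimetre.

48.27 mm

Sensor diagonal = √(8.8² + 6.6²) = √121.0000 ≈ 11.0000 mm.
From α = 2·arctan(d/2f) we get f = d / (2·tan(α/2)).
With d = 11.0000 mm and α/2 = 6.5°, tan(α/2) ≈ 0.11394, so f ≈ 11.0000 / 0.22787 ≈ 48.2729 mm.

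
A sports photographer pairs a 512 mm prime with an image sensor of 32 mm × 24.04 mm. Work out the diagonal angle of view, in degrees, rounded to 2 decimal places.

Sensor diagonal = √(32² + 24.04²) = √1601.9216 ≈ 40.0240 mm.
Angle of view α = 2·arctan(d/2f) with d = 40.0240 mm and f = 512 mm.
d/2f = 0.03909; arctan(0.03909) ≈ 2.2383°, so α ≈ 4.4766°.

4.48°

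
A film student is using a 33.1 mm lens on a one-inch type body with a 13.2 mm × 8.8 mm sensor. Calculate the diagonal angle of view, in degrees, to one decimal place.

27.0°

Sensor diagonal = √(13.2² + 8.8²) = √251.6800 ≈ 15.8644 mm.
Angle of view α = 2·arctan(d/2f) with d = 15.8644 mm and f = 33.1 mm.
d/2f = 0.23964; arctan(0.23964) ≈ 13.4764°, so α ≈ 26.9529°.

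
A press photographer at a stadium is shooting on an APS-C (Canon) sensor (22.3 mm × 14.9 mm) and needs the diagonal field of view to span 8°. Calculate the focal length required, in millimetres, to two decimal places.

Sensor diagonal = √(22.3² + 14.9²) = √719.3000 ≈ 26.8198 mm.
From α = 2·arctan(d/2f) we get f = d / (2·tan(α/2)).
With d = 26.8198 mm and α/2 = 4°, tan(α/2) ≈ 0.06993, so f ≈ 26.8198 / 0.13985 ≈ 191.7703 mm.

191.77 mm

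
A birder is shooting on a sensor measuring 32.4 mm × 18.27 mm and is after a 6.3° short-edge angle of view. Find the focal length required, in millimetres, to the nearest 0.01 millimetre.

From α = 2·arctan(h/2f) we get f = h / (2·tan(α/2)).
With h = 18.27 mm and α/2 = 3.15°, tan(α/2) ≈ 0.05503, so f ≈ 18.27 / 0.11007 ≈ 165.9903 mm.

165.99 mm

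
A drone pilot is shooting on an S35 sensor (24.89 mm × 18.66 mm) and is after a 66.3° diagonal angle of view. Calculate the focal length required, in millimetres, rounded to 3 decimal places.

Sensor diagonal = √(24.89² + 18.66²) = √967.7077 ≈ 31.1080 mm.
From α = 2·arctan(d/2f) we get f = d / (2·tan(α/2)).
With d = 31.1080 mm and α/2 = 33.15°, tan(α/2) ≈ 0.65314, so f ≈ 31.1080 / 1.30627 ≈ 23.8143 mm.

23.814 mm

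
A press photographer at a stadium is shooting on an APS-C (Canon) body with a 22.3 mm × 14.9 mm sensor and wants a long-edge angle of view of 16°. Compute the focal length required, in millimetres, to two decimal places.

79.34 mm

From α = 2·arctan(w/2f) we get f = w / (2·tan(α/2)).
With w = 22.3 mm and α/2 = 8°, tan(α/2) ≈ 0.14054, so f ≈ 22.3 / 0.28108 ≈ 79.3364 mm.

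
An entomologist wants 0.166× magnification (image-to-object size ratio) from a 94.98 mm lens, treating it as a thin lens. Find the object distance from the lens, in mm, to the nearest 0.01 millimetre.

667.15 mm

With m = dᵢ/dₒ and 1/f = 1/dₒ + 1/dᵢ, substituting dᵢ = m·dₒ gives 1/f = (1 + 1/m)/dₒ, hence dₒ = f·(1 + 1/m).
dₒ = 94.98 × (1 + 1/0.166) = 94.98 × 7.02410 ≈ 667.149 mm.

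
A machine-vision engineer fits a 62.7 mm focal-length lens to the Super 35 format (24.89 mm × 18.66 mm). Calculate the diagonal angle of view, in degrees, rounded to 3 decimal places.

27.864°

Sensor diagonal = √(24.89² + 18.66²) = √967.7077 ≈ 31.1080 mm.
Angle of view α = 2·arctan(d/2f) with d = 31.1080 mm and f = 62.7 mm.
d/2f = 0.24807; arctan(0.24807) ≈ 13.9321°, so α ≈ 27.8643°.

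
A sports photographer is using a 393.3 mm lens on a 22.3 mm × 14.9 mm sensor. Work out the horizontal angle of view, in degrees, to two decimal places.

3.25°

Angle of view α = 2·arctan(w/2f) with w = 22.3 mm and f = 393.3 mm.
w/2f = 0.02835; arctan(0.02835) ≈ 1.6239°, so α ≈ 3.2478°.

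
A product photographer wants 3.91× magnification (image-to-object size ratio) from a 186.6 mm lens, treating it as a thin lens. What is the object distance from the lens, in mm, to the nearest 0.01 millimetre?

234.32 mm

With m = dᵢ/dₒ and 1/f = 1/dₒ + 1/dᵢ, substituting dᵢ = m·dₒ gives 1/f = (1 + 1/m)/dₒ, hence dₒ = f·(1 + 1/m).
dₒ = 186.6 × (1 + 1/3.91) = 186.6 × 1.25575 ≈ 234.324 mm.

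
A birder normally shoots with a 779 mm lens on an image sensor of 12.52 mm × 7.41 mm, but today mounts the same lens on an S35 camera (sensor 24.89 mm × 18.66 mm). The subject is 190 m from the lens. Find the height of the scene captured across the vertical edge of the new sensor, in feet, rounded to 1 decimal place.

14.9 ft

The focal length stays 779 mm; the relevant sensor dimension is now h = 18.66 mm. Object distance dₒ = 190 m = 190000 mm.
Thin-lens field height W = h·(dₒ − f)/f = 18.66 × (190000 − 779)/779 ≈ 4532.560 mm = 4532.560/304.8 ft = 14.8706 ft.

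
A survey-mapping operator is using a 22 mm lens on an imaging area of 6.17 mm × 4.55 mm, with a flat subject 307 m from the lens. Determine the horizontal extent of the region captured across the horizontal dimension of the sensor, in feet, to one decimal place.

dₒ: 307 m = 307000 mm.
Similar triangles through the lens centre give W/dₒ = w/dᵢ; with 1/f = 1/dₒ + 1/dᵢ this gives W = w·(dₒ − f)/f.
W = 6.17 mm × (307000 − 22) / 22 = 6.17 × 13953.5455 ≈ 86093.375 mm = 86093.375/304.8 ft = 282.459 ft.

282.5 ft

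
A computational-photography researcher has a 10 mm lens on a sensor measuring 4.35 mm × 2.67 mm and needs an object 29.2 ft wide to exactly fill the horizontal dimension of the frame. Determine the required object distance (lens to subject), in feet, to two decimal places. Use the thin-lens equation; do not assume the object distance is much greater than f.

W: 29.2 ft × 304.8 mm/ft = 8900.16 mm.
Magnification m = w/W = dᵢ/dₒ; combined with 1/f = 1/dₒ + 1/dᵢ this gives dₒ = f·(1 + W/w).
dₒ = 10 mm × (1 + 8900.16/4.35) = 10 × 2047.0137 ≈ 20470.137 mm = 20470.137/304.8 ft = 67.1592 ft.

67.16 ft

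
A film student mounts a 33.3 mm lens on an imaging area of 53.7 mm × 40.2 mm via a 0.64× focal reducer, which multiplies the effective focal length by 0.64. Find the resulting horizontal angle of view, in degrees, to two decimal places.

Effective focal length f = 33.3 × 0.64 = 21.312 mm.
α = 2·arctan(53.7 / (2 × 21.312)) = 2·arctan(1.25985) ≈ 103.1189°.

103.12°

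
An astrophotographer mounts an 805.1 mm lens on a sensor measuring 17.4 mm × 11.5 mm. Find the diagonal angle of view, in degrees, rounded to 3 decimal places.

Sensor diagonal = √(17.4² + 11.5²) = √435.0100 ≈ 20.8569 mm.
Angle of view α = 2·arctan(d/2f) with d = 20.8569 mm and f = 805.1 mm.
d/2f = 0.01295; arctan(0.01295) ≈ 0.7421°, so α ≈ 1.4842°.

1.484°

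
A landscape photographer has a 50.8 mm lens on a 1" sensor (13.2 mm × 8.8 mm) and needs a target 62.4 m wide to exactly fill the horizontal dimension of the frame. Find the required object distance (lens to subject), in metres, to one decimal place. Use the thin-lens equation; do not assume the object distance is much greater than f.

240.2 m

W: 62.4 m = 62400 mm.
Magnification m = w/W = dᵢ/dₒ; combined with 1/f = 1/dₒ + 1/dᵢ this gives dₒ = f·(1 + W/w).
dₒ = 50.8 mm × (1 + 62400/13.2) = 50.8 × 4728.2727 ≈ 240196.255 mm = 240.196 m.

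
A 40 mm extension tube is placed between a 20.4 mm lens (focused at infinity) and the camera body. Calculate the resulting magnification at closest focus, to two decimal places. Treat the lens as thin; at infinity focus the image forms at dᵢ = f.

1.96×

The tube moves the image plane from f to f + e, so dᵢ = 20.4 + 40 = 60.4 mm. Focus is achieved when 1/f = 1/dₒ + 1/dᵢ, giving dₒ = 1/(1/f − 1/(f+e)).
Magnification m = dᵢ/dₒ = (f+e)·(1/f − 1/(f+e)) = e/f = 40/20.4 ≈ 1.9608.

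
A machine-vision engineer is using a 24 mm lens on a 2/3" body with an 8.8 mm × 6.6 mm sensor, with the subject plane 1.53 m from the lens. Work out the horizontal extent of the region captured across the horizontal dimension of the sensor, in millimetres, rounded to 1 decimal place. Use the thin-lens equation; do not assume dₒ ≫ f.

552.2 mm

dₒ: 1.53 m = 1530 mm.
Similar triangles through the lens centre give W/dₒ = w/dᵢ; with 1/f = 1/dₒ + 1/dᵢ this gives W = w·(dₒ − f)/f.
W = 8.8 mm × (1530 − 24) / 24 = 8.8 × 62.7500 ≈ 552.200 mm.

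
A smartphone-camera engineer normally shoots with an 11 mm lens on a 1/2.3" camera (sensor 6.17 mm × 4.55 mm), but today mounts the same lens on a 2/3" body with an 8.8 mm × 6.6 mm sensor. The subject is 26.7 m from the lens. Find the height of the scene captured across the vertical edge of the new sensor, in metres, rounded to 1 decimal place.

16.0 m

The focal length stays 11 mm; the relevant sensor dimension is now h = 6.6 mm. Object distance dₒ = 26.7 m = 26700 mm.
Thin-lens field height W = h·(dₒ − f)/f = 6.6 × (26700 − 11)/11 ≈ 16013.400 mm = 16.0134 m.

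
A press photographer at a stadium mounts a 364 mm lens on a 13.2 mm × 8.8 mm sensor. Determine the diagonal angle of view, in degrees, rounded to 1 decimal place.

2.5°

Sensor diagonal = √(13.2² + 8.8²) = √251.6800 ≈ 15.8644 mm.
Angle of view α = 2·arctan(d/2f) with d = 15.8644 mm and f = 364 mm.
d/2f = 0.02179; arctan(0.02179) ≈ 1.2484°, so α ≈ 2.4968°.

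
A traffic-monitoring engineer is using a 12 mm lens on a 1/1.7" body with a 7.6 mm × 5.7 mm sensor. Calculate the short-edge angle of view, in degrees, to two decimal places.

26.72°

Angle of view α = 2·arctan(h/2f) with h = 5.7 mm and f = 12 mm.
h/2f = 0.23750; arctan(0.23750) ≈ 13.3602°, so α ≈ 26.7204°.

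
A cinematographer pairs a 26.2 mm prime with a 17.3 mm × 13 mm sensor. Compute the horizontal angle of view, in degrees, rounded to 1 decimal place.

36.5°

Angle of view α = 2·arctan(w/2f) with w = 17.3 mm and f = 26.2 mm.
w/2f = 0.33015; arctan(0.33015) ≈ 18.2708°, so α ≈ 36.5416°.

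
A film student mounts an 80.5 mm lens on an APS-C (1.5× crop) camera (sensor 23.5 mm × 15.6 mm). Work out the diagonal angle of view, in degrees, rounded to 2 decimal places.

19.87°

Sensor diagonal = √(23.5² + 15.6²) = √795.6100 ≈ 28.2066 mm.
Angle of view α = 2·arctan(d/2f) with d = 28.2066 mm and f = 80.5 mm.
d/2f = 0.17520; arctan(0.17520) ≈ 9.9371°, so α ≈ 19.8743°.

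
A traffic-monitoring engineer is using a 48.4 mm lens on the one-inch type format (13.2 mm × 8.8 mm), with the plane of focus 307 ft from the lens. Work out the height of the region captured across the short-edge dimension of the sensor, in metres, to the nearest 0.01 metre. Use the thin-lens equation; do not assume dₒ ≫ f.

17.00 m

dₒ: 307 ft × 304.8 mm/ft = 93573.60 mm.
Similar triangles through the lens centre give W/dₒ = h/dᵢ; with 1/f = 1/dₒ + 1/dᵢ this gives W = h·(dₒ − f)/f.
W = 8.8 mm × (93573.6 − 48.4) / 48.4 = 8.8 × 1932.3388 ≈ 17004.581 mm = 17.0046 m.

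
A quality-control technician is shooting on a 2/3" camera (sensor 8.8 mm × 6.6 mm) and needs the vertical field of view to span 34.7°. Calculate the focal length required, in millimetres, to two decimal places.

From α = 2·arctan(h/2f) we get f = h / (2·tan(α/2)).
With h = 6.6 mm and α/2 = 17.35°, tan(α/2) ≈ 0.31242, so f ≈ 6.6 / 0.62485 ≈ 10.5626 mm.

10.56 mm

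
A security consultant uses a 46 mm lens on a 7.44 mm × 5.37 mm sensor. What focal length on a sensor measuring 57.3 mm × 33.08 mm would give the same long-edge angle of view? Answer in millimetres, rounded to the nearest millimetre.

Equal angle of view means equal width/f ratio, so f₂ = f₁ · (width₂/width₁) = 46 × 57.3/7.44.
f₂ = 46 × 7.70161 ≈ 354.274 mm.

354 mm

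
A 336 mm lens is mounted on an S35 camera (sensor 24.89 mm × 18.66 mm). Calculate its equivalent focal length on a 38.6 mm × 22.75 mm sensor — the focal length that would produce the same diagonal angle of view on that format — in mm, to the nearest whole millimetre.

484 mm

Sensor diagonal = √(24.89² + 18.66²) = √967.7077 ≈ 31.1080 mm.
Sensor diagonal = √(38.6² + 22.75²) = √2007.5225 ≈ 44.8054 mm.
Equal angle of view means equal diagonal/f ratio, so f₂ = f₁ · (diagonal₂/diagonal₁) = 336 × 44.8054/31.1080.
f₂ = 336 × 1.44032 ≈ 483.947 mm.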